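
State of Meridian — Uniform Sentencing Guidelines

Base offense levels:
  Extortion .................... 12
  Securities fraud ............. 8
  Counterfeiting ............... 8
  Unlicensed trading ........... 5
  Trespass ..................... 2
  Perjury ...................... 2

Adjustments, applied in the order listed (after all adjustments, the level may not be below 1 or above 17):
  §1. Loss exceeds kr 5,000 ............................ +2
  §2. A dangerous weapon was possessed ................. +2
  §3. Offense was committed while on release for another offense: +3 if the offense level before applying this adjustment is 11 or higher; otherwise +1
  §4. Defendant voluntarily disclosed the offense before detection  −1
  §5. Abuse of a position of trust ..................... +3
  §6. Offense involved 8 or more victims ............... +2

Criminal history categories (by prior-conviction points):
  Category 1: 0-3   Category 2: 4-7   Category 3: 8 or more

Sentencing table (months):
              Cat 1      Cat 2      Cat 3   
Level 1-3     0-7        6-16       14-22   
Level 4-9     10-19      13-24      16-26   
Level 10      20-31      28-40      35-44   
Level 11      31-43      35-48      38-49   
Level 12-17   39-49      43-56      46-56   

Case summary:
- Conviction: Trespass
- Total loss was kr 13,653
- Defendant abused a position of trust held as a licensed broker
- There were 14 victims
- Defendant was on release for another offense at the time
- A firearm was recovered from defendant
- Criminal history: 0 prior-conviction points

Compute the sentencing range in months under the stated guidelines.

Base offense level for trespass: 2.
§1 applies: 2 + 2 = 4.
§2 applies: 4 + 2 = 6.
§3 applies (level before this adjustment is 6 < 11, so +1): 6 + 1 = 7.
§5 applies: 7 + 3 = 10.
§6 applies: 10 + 2 = 12.
Final offense level: 12.
Criminal history: 0 prior points → Category 1 (0-3).
Level 12 falls in the 12-17 band.
Grid: Level 12-17 × Category 1 = 39-49 months.

39-49 months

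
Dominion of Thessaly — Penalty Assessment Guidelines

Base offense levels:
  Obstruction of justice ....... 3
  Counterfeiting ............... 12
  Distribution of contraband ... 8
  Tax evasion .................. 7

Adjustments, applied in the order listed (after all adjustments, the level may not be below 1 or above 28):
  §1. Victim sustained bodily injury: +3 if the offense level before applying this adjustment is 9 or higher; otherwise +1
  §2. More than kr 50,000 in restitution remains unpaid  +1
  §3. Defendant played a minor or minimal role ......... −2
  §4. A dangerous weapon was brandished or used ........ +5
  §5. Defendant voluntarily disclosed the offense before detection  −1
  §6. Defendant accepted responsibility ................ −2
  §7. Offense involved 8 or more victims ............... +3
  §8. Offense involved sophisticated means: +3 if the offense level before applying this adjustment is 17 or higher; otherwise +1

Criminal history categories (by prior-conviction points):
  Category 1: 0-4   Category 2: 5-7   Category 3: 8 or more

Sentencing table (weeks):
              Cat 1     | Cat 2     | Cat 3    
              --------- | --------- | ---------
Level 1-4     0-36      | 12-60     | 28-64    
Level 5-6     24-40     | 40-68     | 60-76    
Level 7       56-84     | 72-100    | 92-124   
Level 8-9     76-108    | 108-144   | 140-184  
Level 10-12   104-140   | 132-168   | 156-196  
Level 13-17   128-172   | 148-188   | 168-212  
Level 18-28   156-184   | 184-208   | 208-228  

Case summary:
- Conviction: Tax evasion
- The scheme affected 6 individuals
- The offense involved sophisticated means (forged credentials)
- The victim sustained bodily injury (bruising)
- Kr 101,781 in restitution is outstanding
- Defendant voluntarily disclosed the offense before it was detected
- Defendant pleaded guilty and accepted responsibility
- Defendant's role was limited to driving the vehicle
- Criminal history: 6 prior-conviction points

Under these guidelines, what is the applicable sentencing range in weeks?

40-68 weeks

Base offense level for tax evasion: 7.
§1 applies (level before this adjustment is 7 < 9, so +1): 7 + 1 = 8.
§2 applies: 8 + 1 = 9.
§3 applies: 9 − 2 = 7.
§4 does not apply.
§5 applies: 7 − 1 = 6.
§6 applies: 6 − 2 = 4.
§7 does not apply.
§8 applies (level before this adjustment is 4 < 17, so +1): 4 + 1 = 5.
Final offense level: 5.
Criminal history: 6 prior points → Category 2 (5-7).
Level 5 falls in the 5-6 band.
Grid: Level 5-6 × Category 2 = 40-68 weeks.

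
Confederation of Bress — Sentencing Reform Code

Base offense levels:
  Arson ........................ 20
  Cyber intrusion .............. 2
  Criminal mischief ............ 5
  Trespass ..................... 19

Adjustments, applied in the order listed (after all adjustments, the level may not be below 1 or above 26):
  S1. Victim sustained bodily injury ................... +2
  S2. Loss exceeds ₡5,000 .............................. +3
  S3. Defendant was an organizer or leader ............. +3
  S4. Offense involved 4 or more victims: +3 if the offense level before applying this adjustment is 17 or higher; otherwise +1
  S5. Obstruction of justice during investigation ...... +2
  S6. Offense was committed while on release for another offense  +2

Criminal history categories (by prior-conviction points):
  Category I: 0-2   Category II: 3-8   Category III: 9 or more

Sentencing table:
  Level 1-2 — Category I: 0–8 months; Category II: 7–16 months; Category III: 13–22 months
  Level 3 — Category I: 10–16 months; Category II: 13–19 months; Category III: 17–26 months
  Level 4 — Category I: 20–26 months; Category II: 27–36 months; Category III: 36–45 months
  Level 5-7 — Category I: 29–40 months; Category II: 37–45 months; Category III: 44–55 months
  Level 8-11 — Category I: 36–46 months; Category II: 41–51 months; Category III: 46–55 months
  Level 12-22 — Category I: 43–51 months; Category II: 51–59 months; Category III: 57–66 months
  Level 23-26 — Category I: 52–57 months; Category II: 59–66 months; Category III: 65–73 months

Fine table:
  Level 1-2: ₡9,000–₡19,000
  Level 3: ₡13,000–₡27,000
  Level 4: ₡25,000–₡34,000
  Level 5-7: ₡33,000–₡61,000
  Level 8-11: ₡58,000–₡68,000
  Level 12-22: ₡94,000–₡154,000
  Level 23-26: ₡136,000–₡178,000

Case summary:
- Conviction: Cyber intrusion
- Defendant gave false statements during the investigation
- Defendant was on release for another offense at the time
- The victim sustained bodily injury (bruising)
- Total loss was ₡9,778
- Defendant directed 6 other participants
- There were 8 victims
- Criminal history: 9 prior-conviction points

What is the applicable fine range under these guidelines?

₡94,000–₡154,000

Base offense level for cyber intrusion: 2.
S1 applies: 2 + 2 = 4.
S2 applies: 4 + 3 = 7.
S3 applies: 7 + 3 = 10.
S4 applies (level before this adjustment is 10 < 17, so +1): 10 + 1 = 11.
S5 applies: 11 + 2 = 13.
S6 applies: 13 + 2 = 15.
Final offense level: 15.
Level 15 falls in the 12-22 band.
Fine table: Level 12-22 → ₡94,000–₡154,000.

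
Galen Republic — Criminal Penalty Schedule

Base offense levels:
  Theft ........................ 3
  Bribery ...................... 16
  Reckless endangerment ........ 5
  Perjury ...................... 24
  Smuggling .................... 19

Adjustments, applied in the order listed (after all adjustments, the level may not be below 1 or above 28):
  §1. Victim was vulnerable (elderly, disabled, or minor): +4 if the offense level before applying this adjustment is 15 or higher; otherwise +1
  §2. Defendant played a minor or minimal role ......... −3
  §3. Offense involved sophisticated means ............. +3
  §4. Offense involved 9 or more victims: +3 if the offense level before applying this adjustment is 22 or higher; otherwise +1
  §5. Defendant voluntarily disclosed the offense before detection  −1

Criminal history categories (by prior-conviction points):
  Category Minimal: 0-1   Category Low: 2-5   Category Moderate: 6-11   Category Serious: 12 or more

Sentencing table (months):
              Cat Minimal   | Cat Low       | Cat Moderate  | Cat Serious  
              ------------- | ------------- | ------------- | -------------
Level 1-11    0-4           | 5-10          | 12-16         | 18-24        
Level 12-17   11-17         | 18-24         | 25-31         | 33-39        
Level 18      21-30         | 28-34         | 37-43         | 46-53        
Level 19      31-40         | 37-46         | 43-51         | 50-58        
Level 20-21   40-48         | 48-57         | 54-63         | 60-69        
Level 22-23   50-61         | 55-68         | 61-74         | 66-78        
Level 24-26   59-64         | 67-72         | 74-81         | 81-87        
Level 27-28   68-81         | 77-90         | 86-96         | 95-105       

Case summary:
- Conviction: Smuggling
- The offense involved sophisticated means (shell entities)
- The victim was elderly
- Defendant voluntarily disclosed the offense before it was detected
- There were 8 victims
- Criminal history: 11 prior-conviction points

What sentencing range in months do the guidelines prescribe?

Base offense level for smuggling: 19.
§1 applies (level before this adjustment is 19 ≥ 15, so +4): 19 + 4 = 23.
§2 does not apply.
§3 applies: 23 + 3 = 26.
§5 applies: 26 − 1 = 25.
Final offense level: 25.
Criminal history: 11 prior points → Category Moderate (6-11).
Level 25 falls in the 24-26 band.
Grid: Level 24-26 × Category Moderate = 74-81 months.

74-81 months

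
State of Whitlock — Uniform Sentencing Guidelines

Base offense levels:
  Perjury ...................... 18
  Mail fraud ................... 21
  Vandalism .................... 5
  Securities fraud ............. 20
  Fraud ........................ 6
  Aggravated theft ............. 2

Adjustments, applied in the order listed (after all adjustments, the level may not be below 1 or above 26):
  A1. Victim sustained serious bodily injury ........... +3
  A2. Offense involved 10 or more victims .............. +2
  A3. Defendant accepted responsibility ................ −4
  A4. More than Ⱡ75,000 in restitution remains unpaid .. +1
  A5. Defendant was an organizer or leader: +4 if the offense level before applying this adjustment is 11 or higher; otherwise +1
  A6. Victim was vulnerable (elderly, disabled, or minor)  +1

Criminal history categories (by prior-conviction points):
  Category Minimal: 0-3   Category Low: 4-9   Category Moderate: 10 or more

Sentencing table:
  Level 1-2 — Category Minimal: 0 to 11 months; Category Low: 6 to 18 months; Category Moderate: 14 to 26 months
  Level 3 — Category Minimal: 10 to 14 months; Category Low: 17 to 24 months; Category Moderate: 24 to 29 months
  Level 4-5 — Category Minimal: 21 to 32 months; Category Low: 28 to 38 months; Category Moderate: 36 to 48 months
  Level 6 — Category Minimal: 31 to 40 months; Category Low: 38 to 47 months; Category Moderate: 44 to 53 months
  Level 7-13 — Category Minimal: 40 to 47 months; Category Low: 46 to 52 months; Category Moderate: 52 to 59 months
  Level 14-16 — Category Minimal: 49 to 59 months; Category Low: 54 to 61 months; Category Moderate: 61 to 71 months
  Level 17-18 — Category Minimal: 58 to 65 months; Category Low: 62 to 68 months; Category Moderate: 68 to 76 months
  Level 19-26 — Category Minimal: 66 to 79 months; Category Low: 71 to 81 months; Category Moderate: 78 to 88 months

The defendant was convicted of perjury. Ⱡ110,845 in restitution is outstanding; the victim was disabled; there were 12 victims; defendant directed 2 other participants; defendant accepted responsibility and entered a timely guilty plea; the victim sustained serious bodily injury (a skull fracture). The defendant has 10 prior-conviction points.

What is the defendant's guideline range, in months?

78-88 months

Base offense level for perjury: 18.
A1 applies: 18 + 3 = 21.
A2 applies: 21 + 2 = 23.
A3 applies: 23 − 4 = 19.
A4 applies: 19 + 1 = 20.
A5 applies (level before this adjustment is 20 ≥ 11, so +4): 20 + 4 = 24.
A6 applies: 24 + 1 = 25.
Final offense level: 25.
Criminal history: 10 prior points → Category Moderate (10+).
Level 25 falls in the 19-26 band.
Grid: Level 19-26 × Category Moderate = 78-88 months.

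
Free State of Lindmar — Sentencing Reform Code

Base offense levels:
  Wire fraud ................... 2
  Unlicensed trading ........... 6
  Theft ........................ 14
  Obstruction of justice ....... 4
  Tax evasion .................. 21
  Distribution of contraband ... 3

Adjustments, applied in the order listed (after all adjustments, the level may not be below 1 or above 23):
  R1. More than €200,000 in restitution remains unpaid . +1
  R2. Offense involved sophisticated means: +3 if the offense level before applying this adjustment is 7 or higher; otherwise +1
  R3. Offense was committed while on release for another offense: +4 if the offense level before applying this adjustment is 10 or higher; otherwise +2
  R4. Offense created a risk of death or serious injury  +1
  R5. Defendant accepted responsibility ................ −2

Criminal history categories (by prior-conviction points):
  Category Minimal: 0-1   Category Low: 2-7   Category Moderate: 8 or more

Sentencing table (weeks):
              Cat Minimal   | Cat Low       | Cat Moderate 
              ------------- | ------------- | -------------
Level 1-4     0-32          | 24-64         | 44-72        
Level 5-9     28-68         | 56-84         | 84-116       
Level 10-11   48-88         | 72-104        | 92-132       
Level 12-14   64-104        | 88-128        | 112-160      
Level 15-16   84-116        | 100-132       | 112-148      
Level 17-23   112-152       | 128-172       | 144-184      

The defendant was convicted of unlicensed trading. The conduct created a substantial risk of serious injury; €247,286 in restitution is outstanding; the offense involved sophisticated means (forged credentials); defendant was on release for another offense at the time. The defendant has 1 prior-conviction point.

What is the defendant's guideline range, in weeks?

84-116 weeks

Base offense level for unlicensed trading: 6.
R1 applies: 6 + 1 = 7.
R2 applies (level before this adjustment is 7 ≥ 7, so +3): 7 + 3 = 10.
R3 applies (level before this adjustment is 10 ≥ 10, so +4): 10 + 4 = 14.
R4 applies: 14 + 1 = 15.
R5 does not apply.
Final offense level: 15.
Criminal history: 1 prior point → Category Minimal (0-1).
Level 15 falls in the 15-16 band.
Grid: Level 15-16 × Category Minimal = 84-116 weeks.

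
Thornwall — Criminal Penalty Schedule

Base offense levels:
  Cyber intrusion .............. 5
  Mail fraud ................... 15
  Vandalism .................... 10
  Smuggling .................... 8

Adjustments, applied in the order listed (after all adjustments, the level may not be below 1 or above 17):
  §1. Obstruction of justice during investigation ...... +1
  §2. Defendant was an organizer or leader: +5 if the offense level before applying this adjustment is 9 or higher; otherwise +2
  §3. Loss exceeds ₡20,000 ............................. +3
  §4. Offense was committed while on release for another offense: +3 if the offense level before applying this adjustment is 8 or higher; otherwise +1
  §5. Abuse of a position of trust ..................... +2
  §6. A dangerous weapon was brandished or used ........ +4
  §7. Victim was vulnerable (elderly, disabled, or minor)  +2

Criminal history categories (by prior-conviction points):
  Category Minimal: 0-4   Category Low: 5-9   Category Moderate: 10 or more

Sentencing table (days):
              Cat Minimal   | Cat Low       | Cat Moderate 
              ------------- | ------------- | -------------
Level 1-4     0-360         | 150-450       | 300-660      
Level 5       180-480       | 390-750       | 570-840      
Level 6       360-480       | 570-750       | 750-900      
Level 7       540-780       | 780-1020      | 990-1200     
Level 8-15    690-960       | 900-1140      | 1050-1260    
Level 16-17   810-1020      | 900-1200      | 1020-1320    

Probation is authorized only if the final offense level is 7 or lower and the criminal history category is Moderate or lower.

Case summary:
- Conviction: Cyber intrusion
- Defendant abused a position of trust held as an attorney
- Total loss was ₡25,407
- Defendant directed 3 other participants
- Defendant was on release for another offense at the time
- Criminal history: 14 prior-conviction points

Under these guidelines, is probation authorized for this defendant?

No

Base offense level for cyber intrusion: 5.
§2 applies (level before this adjustment is 5 < 9, so +2): 5 + 2 = 7.
§3 applies: 7 + 3 = 10.
§4 applies (level before this adjustment is 10 ≥ 8, so +3): 10 + 3 = 13.
§5 applies: 13 + 2 = 15.
§6 does not apply.
§7 does not apply.
Final offense level: 15.
Criminal history: 14 prior points → Category Moderate (10+).
Level 15 falls in the 8-15 band.
Grid: Level 8-15 × Category Moderate = 1050-1260 days.
Probation check: level 15 > 7 and category Moderate ≤ Moderate → not eligible.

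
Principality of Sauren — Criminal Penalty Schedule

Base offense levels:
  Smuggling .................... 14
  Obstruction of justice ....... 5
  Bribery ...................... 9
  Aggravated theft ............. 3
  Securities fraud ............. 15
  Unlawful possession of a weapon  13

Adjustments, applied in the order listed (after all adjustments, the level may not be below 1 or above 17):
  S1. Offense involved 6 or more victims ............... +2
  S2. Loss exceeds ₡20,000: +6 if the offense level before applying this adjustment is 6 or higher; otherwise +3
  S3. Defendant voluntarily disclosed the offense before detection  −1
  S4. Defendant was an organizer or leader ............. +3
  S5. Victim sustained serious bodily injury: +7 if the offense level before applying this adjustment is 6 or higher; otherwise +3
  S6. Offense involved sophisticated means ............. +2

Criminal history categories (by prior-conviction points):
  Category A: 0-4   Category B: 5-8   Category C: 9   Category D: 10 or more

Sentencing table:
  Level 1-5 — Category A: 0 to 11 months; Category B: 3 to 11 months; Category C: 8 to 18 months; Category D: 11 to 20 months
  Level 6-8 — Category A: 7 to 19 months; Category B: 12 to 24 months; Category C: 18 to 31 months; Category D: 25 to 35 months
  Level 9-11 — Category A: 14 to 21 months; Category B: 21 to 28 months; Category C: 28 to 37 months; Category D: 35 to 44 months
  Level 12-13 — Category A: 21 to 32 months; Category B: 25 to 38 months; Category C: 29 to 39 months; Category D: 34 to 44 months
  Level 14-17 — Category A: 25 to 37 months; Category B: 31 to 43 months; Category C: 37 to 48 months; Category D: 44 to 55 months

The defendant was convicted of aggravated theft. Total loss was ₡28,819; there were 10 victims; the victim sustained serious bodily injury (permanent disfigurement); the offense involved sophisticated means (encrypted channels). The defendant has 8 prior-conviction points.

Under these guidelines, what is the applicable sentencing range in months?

31-43 months

Base offense level for aggravated theft: 3.
S1 applies: 3 + 2 = 5.
S2 applies (level before this adjustment is 5 < 6, so +3): 5 + 3 = 8.
S3 does not apply.
S5 applies (level before this adjustment is 8 ≥ 6, so +7): 8 + 7 = 15.
S6 applies: 15 + 2 = 17.
Final offense level: 17.
Criminal history: 8 prior points → Category B (5-8).
Level 17 falls in the 14-17 band.
Grid: Level 14-17 × Category B = 31-43 months.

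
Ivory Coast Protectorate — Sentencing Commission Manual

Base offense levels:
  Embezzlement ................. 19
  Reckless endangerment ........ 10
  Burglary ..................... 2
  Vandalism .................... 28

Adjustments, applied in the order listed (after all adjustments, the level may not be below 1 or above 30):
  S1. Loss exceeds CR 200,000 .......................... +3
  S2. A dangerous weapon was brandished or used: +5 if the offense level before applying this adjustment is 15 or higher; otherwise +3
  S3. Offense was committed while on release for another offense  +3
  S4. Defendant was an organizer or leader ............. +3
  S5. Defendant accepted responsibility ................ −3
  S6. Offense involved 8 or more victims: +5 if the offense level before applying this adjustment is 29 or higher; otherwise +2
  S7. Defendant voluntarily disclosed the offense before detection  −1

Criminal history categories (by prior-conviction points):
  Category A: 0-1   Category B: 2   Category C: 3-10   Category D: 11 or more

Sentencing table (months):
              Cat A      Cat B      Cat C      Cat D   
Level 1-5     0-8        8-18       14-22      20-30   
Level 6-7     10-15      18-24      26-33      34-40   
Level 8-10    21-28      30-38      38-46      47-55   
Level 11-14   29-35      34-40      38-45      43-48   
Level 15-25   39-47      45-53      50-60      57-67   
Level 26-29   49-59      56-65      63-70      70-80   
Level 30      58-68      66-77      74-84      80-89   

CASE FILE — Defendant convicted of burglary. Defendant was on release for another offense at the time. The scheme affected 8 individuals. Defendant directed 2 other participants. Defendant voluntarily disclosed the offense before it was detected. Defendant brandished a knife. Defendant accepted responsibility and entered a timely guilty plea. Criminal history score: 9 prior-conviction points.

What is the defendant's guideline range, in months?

Base offense level for burglary: 2.
S2 applies (level before this adjustment is 2 < 15, so +3): 2 + 3 = 5.
S3 applies: 5 + 3 = 8.
S4 applies: 8 + 3 = 11.
S5 applies: 11 − 3 = 8.
S6 applies (level before this adjustment is 8 < 29, so +2): 8 + 2 = 10.
S7 applies: 10 − 1 = 9.
Final offense level: 9.
Criminal history: 9 prior points → Category C (3-10).
Level 9 falls in the 8-10 band.
Grid: Level 8-10 × Category C = 38-46 months.

38-46 months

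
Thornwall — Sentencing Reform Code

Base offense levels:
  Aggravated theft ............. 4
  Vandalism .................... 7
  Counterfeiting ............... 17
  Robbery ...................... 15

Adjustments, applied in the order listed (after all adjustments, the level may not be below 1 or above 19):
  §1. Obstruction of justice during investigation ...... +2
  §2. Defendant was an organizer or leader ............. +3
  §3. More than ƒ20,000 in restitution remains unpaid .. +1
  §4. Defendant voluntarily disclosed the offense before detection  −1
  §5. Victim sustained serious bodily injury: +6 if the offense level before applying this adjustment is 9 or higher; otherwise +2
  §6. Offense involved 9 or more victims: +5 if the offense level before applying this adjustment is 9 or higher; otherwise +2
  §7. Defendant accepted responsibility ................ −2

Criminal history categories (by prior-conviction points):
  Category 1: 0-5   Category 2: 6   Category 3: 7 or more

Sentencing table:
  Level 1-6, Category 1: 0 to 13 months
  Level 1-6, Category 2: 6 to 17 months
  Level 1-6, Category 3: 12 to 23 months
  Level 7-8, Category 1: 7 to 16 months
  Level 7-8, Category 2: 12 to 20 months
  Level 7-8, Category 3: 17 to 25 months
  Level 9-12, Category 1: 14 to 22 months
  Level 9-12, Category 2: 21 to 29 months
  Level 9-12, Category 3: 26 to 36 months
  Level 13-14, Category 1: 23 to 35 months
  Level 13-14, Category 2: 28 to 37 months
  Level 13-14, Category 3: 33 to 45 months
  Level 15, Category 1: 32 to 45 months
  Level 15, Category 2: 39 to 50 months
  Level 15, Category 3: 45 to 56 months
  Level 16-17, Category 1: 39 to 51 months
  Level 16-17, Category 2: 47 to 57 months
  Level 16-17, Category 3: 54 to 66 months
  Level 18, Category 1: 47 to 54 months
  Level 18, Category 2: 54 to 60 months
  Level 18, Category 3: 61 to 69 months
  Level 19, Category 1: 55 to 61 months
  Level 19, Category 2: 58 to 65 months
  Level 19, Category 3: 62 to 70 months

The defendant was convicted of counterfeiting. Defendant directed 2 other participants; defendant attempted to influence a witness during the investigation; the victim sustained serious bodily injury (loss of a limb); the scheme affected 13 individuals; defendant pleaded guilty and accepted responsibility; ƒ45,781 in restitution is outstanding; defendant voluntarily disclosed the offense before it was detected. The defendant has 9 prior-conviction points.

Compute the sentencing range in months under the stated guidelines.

Base offense level for counterfeiting: 17.
§1 applies: 17 + 2 = 19.
§2 applies: 19 + 3 = 22.
§3 applies: 22 + 1 = 23.
§4 applies: 23 − 1 = 22.
§5 applies (level before this adjustment is 22 ≥ 9, so +6): 22 + 6 = 28.
§6 applies (level before this adjustment is 28 ≥ 9, so +5): 28 + 5 = 33.
§7 applies: 33 − 2 = 31.
Level 31 exceeds the maximum of 19; capped at 19.
Final offense level: 19.
Criminal history: 9 prior points → Category 3 (7+).
Level 19 falls in the 19 band.
Grid: Level 19 × Category 3 = 62-70 months.

62-70 months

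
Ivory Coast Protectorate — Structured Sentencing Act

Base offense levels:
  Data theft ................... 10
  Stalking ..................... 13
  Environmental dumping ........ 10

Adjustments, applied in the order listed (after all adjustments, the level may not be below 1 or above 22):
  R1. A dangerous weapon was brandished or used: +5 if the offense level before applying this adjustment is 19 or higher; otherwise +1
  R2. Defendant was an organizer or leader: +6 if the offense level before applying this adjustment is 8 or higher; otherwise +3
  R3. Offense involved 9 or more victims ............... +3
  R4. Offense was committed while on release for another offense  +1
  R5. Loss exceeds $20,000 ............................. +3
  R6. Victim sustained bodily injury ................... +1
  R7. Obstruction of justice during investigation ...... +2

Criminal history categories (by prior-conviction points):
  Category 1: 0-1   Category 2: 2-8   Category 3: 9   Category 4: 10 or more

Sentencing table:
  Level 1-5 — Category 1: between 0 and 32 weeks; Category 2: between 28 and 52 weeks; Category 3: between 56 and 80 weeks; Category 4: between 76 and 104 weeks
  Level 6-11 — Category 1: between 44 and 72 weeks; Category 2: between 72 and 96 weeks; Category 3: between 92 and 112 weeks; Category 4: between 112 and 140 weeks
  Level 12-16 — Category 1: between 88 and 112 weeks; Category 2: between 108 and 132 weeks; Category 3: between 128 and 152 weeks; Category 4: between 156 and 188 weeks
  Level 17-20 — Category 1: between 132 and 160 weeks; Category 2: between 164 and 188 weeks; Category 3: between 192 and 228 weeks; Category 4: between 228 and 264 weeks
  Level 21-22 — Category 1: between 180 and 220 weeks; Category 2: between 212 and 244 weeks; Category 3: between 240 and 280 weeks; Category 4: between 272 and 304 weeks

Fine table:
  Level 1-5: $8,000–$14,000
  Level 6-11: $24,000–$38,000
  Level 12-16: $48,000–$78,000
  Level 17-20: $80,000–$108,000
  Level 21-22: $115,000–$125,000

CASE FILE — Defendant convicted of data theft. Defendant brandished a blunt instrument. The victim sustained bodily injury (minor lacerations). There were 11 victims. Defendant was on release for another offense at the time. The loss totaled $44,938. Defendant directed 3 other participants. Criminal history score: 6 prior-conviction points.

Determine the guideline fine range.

$115,000–$125,000

Base offense level for data theft: 10.
R1 applies (level before this adjustment is 10 < 19, so +1): 10 + 1 = 11.
R2 applies (level before this adjustment is 11 ≥ 8, so +6): 11 + 6 = 17.
R3 applies: 17 + 3 = 20.
R4 applies: 20 + 1 = 21.
R5 applies: 21 + 3 = 24.
R6 applies: 24 + 1 = 25.
R7 does not apply.
Level 25 exceeds the maximum of 22; capped at 22.
Final offense level: 22.
Level 22 falls in the 21-22 band.
Fine table: Level 21-22 → $115,000–$125,000.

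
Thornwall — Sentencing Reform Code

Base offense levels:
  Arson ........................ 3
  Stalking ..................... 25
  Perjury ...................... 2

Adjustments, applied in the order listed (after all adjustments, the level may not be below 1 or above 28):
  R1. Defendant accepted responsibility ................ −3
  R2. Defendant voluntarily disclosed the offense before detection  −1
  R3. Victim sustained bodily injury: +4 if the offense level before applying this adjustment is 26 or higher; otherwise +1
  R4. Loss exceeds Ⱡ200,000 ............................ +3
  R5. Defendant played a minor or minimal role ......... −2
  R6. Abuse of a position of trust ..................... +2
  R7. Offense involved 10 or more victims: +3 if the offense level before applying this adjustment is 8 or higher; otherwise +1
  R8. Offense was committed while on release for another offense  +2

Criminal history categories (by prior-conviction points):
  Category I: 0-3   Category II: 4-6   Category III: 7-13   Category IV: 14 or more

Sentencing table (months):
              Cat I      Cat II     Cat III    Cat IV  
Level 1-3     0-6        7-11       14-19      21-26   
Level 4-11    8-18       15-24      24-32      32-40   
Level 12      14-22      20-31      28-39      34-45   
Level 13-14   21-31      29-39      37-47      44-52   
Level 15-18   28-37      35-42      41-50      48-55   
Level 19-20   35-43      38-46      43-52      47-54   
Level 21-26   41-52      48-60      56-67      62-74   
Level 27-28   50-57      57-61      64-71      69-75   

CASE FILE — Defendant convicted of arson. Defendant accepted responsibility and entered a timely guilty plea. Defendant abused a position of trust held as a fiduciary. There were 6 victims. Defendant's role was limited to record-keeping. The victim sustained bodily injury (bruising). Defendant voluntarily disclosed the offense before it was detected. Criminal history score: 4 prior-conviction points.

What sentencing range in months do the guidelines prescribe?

Base offense level for arson: 3.
R1 applies: 3 − 3 = 0.
R2 applies: 0 − 1 = -1.
R3 applies (level before this adjustment is -1 < 26, so +1): -1 + 1 = 0.
R5 applies: 0 − 2 = -2.
R6 applies: -2 + 2 = 0.
Level 0 is below the minimum of 1; floored at 1.
Final offense level: 1.
Criminal history: 4 prior points → Category II (4-6).
Level 1 falls in the 1-3 band.
Grid: Level 1-3 × Category II = 7-11 months.

7-11 months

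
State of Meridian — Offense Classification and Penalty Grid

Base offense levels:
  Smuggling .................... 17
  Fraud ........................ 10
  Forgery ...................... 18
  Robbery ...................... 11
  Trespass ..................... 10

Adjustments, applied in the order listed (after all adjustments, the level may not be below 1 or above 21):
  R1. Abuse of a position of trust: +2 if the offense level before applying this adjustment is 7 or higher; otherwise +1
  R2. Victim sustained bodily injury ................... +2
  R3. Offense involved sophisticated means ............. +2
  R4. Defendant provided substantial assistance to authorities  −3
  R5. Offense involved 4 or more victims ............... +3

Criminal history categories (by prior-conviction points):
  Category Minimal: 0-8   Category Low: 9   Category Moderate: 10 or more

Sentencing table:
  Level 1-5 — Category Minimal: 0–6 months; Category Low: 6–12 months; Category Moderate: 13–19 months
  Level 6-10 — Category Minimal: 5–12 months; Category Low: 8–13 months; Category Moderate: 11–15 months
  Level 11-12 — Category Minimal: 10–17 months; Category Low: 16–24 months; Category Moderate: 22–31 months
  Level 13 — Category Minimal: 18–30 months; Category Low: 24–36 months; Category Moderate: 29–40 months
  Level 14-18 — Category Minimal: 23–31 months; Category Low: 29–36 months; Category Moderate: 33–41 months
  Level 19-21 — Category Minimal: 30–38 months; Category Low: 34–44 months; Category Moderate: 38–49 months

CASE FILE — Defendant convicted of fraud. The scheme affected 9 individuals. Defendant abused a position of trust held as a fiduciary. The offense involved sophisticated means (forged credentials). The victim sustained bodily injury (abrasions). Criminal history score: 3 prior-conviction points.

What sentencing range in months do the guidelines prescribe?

Base offense level for fraud: 10.
R1 applies (level before this adjustment is 10 ≥ 7, so +2): 10 + 2 = 12.
R2 applies: 12 + 2 = 14.
R3 applies: 14 + 2 = 16.
R5 applies: 16 + 3 = 19.
Final offense level: 19.
Criminal history: 3 prior points → Category Minimal (0-8).
Level 19 falls in the 19-21 band.
Grid: Level 19-21 × Category Minimal = 30-38 months.

30-38 months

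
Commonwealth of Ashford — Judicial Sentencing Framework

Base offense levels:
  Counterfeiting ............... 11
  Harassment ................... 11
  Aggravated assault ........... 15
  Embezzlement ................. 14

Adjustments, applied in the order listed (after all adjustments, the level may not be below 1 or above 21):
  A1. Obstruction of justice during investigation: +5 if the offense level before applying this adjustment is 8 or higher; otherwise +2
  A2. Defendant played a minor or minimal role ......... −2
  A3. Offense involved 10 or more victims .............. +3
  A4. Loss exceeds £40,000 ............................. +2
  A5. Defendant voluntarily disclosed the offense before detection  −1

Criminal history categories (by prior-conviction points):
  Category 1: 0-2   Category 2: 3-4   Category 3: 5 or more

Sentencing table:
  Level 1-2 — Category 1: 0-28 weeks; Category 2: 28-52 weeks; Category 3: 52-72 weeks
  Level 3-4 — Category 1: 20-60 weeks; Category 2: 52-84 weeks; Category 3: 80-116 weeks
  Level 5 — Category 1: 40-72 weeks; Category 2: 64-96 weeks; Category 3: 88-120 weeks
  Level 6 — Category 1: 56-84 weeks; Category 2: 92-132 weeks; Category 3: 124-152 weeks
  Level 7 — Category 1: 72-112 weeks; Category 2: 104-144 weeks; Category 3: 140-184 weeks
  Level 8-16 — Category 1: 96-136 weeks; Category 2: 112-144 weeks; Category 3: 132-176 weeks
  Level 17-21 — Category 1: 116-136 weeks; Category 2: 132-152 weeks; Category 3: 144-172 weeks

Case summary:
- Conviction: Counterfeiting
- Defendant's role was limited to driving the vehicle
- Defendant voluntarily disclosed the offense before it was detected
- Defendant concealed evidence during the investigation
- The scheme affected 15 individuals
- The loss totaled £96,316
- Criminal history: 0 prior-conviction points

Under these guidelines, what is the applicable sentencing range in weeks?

116-136 weeks

Base offense level for counterfeiting: 11.
A1 applies (level before this adjustment is 11 ≥ 8, so +5): 11 + 5 = 16.
A2 applies: 16 − 2 = 14.
A3 applies: 14 + 3 = 17.
A4 applies: 17 + 2 = 19.
A5 applies: 19 − 1 = 18.
Final offense level: 18.
Criminal history: 0 prior points → Category 1 (0-2).
Level 18 falls in the 17-21 band.
Grid: Level 17-21 × Category 1 = 116-136 weeks.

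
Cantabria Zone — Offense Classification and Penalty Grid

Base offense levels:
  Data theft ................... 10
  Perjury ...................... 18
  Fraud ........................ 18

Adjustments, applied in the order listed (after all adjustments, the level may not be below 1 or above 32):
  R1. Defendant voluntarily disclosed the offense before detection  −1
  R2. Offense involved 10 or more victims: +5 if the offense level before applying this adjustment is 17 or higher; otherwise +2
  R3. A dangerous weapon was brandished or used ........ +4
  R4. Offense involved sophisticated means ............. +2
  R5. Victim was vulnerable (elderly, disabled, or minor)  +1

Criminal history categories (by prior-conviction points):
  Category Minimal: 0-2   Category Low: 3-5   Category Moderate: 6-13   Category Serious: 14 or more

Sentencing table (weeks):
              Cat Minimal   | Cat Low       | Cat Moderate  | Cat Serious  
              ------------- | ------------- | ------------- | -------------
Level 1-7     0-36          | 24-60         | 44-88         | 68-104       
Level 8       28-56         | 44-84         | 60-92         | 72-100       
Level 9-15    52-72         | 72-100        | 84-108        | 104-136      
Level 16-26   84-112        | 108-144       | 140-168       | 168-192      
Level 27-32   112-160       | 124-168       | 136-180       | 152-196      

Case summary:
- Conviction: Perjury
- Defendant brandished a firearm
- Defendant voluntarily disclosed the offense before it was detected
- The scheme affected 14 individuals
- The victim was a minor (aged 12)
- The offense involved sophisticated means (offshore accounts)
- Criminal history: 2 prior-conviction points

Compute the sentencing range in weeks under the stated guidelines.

Base offense level for perjury: 18.
R1 applies: 18 − 1 = 17.
R2 applies (level before this adjustment is 17 ≥ 17, so +5): 17 + 5 = 22.
R3 applies: 22 + 4 = 26.
R4 applies: 26 + 2 = 28.
R5 applies: 28 + 1 = 29.
Final offense level: 29.
Criminal history: 2 prior points → Category Minimal (0-2).
Level 29 falls in the 27-32 band.
Grid: Level 27-32 × Category Minimal = 112-160 weeks.

112-160 weeks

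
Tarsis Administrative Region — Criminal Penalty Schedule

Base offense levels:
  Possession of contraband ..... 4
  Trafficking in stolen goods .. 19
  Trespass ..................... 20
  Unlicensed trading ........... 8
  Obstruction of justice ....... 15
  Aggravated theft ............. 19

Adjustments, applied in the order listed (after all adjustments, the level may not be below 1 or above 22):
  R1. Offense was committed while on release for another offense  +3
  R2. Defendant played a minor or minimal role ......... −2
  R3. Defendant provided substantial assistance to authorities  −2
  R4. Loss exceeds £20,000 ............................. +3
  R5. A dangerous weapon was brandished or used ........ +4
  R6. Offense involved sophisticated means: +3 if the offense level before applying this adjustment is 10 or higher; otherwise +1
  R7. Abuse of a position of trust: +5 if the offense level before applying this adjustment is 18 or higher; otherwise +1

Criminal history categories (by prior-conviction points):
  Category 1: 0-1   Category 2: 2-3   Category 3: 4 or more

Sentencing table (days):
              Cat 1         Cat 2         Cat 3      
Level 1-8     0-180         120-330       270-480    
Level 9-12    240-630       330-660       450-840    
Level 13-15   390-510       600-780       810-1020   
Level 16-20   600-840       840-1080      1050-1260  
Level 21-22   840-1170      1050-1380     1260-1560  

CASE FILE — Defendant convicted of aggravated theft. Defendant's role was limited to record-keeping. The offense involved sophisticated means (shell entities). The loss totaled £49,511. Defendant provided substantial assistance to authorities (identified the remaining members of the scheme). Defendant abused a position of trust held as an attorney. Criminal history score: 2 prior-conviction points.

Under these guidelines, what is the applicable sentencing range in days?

1050-1380 days

Base offense level for aggravated theft: 19.
R2 applies: 19 − 2 = 17.
R3 applies: 17 − 2 = 15.
R4 applies: 15 + 3 = 18.
R6 applies (level before this adjustment is 18 ≥ 10, so +3): 18 + 3 = 21.
R7 applies (level before this adjustment is 21 ≥ 18, so +5): 21 + 5 = 26.
Level 26 exceeds the maximum of 22; capped at 22.
Final offense level: 22.
Criminal history: 2 prior points → Category 2 (2-3).
Level 22 falls in the 21-22 band.
Grid: Level 21-22 × Category 2 = 1050-1380 days.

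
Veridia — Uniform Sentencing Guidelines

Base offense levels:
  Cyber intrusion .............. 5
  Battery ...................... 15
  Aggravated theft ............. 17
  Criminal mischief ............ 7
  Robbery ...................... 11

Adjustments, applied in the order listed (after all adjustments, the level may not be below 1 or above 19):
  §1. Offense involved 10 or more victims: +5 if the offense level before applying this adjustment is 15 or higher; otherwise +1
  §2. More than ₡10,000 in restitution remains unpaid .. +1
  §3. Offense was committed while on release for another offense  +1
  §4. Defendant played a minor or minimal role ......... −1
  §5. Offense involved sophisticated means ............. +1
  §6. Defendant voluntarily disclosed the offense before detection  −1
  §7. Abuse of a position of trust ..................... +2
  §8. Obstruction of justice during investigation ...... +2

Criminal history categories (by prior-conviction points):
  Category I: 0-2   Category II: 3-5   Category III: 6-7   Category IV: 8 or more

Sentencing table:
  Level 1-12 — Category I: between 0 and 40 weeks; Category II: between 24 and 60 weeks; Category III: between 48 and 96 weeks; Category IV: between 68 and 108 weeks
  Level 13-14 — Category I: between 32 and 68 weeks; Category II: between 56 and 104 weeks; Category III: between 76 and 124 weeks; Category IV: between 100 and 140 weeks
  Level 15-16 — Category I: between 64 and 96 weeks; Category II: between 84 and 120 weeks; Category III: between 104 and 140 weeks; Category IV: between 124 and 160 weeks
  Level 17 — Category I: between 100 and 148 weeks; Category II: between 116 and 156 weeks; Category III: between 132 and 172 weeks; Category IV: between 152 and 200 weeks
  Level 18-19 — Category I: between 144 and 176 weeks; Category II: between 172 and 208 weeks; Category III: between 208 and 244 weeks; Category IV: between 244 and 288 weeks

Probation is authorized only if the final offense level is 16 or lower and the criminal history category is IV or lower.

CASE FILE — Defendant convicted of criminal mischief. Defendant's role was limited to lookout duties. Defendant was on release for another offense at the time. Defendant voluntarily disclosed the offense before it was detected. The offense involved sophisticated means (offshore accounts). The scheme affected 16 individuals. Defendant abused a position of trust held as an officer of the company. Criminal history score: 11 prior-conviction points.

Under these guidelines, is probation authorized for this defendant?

Base offense level for criminal mischief: 7.
§1 applies (level before this adjustment is 7 < 15, so +1): 7 + 1 = 8.
§2 does not apply.
§3 applies: 8 + 1 = 9.
§4 applies: 9 − 1 = 8.
§5 applies: 8 + 1 = 9.
§6 applies: 9 − 1 = 8.
§7 applies: 8 + 2 = 10.
Final offense level: 10.
Criminal history: 11 prior points → Category IV (8+).
Level 10 falls in the 1-12 band.
Grid: Level 1-12 × Category IV = 68-108 weeks.
Probation check: level 10 ≤ 16 and category IV ≤ IV → eligible.

Yes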